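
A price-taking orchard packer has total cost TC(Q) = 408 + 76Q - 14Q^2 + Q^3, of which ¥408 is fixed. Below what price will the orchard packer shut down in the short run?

¥27 per unit

Short-run supply begins at min AVC. From VC = 76Q - 14Q^2 + Q^3, AVC = 76 - 14Q + Q^2.
At the minimum of AVC, MC = AVC. MC = 76 - 28Q + 3Q^2; setting MC = AVC gives 2Q^2 - 14Q = 0, so Q = 7. min AVC = 27.
So the shutdown price is ¥27.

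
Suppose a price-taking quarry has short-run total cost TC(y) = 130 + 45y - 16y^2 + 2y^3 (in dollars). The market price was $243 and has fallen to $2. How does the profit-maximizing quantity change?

AVC = 45 - 16y + 2y^2, minimized at y = 4 where min AVC = $13. MC = 45 - 32y + 6y^2.
With P = $243 above the shutdown price, P = MC gives y = 9.
At P = $2 < min AVC = $13, price no longer covers variable cost at any output, so the firm shuts down: y = 0.

Output falls from 9 to 0 (the firm shuts down)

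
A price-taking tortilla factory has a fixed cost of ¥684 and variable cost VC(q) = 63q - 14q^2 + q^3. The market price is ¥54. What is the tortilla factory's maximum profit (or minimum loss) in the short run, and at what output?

Profit = -¥360 at q = 9

AVC = 63 - 14q + q^2; min AVC = ¥14 at q = 7. Since P = ¥54 ≥ min AVC, the firm produces.
With MC = 63 - 28q + 3q^2, P = MC on the upward-sloping part at q* = 9.
TR = 54·9 = 486. TC = 684 + 162 = 846. Profit = 486 − 846 = -¥360.
That loss of ¥360 beats the ¥684 the firm would lose by shutting down; producing recovers ¥324 of fixed cost.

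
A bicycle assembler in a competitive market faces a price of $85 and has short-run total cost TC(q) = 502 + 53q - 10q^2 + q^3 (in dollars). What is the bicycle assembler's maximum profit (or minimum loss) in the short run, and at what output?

AVC = 53 - 10q + q^2 has its minimum $28 at q = 5; price $85 clears that bar, so the firm operates.
With MC = 53 - 20q + 3q^2, P = MC on the upward-sloping part at q* = 8.
TR = 85·8 = 680. TC = 502 + 296 = 798. Profit = 680 − 798 = -$118.
By producing, the firm covers all variable cost plus $384 of fixed cost; shutting down would lose the full $502.

Profit = -$118 at q = 8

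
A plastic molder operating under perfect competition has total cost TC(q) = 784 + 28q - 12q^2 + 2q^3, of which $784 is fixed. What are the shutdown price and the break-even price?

Shutdown price = $10; break-even price = $154

Shutdown price = min AVC. AVC = 28 - 12q + 2q^2, with vertex at q = 3 and minimum $10.
ATC = 784/q + 28 - 12q + 2q^2. Setting dATC/dq = −784/q^2 − 12 + 4q = 0 gives q = 7 (since 4·7^3 − 12·7^2 = 784).
min ATC = 784/7 + 28 − 12·7 + 2·7^2 = $154. That is the break-even price.
For $10 ≤ P < $154 the firm produces at a loss; below $10 it shuts down.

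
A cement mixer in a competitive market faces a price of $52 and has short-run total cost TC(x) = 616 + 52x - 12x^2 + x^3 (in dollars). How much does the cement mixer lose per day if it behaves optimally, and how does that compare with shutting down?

Profit = -$360 at x = 8

AVC = 52 - 12x + x^2; min AVC = $16 at x = 6. Since P = $52 ≥ min AVC, the firm produces.
With MC = 52 - 24x + 3x^2, P = MC on the upward-sloping part at x* = 8.
TR = 52·8 = 416. TC = 616 + 160 = 776. Profit = 416 − 776 = -$360.
By producing, the firm covers all variable cost plus $256 of fixed cost; shutting down would lose the full $616.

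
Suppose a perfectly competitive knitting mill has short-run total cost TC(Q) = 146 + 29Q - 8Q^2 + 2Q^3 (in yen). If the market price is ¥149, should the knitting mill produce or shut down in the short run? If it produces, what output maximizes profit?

Produce at Q = 6

From TC, MC = TC'(Q) = 29 - 16Q + 6Q^2 and AVC = VC/Q = 29 - 8Q + 2Q^2.
AVC is minimized where dAVC/dQ = -8 + 4Q = 0, at Q = 2; min AVC = 29 - 8·2 + 2·2^2 = ¥21.
Because ¥149 ≥ ¥21, revenue can cover variable cost; the firm operates.
P = MC gives -120 - 16Q + 6Q^2 = 0, with roots -10/3 and 6. Take the larger (rising MC): Q* = 6.
Check: AVC at Q = 6 is ¥53 ≤ P, so revenue covers variable cost.
Profit = P·Q − TC = 149·6 − 464 = ¥430.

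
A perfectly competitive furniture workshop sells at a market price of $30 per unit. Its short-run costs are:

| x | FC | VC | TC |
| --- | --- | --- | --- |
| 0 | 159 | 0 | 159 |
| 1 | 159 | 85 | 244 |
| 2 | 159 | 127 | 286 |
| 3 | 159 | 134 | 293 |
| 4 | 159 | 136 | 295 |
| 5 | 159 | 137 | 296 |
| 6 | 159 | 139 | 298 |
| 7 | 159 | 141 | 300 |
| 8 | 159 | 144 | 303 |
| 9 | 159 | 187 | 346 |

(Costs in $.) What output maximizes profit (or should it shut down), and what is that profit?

Tabulate TR − TC: x=0: -159; x=1: -214; x=2: -226; x=3: -203; x=4: -175; x=5: -146; x=6: -118; x=7: -90; x=8: -63; x=9: -76.
Profit is maximized at x = 8. AVC there is 144/8 = $18 ≤ P, so producing beats shutting down (which would give -$159).

x = 8; profit = -$63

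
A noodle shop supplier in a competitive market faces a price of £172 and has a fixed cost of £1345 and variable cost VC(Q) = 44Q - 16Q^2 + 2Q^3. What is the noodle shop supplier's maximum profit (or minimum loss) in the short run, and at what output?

AVC = 44 - 16Q + 2Q^2; min AVC = £12 at Q = 4. Since P = £172 ≥ min AVC, the firm produces.
MC = 44 - 32Q + 6Q^2. Setting P = MC and taking the root on the rising branch gives Q* = 8.
TR = 172·8 = 1376. TC = 1345 + 352 = 1697. Profit = 1376 − 1697 = -£321.
Shutting down would mean losing the fixed cost of £1345, so operating at a loss of £321 is better by £1024.

Profit = -£321 at Q = 8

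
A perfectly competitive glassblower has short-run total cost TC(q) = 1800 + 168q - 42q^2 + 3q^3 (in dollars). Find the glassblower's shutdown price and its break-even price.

Shutdown price = min AVC. AVC = 168 - 42q + 3q^2, with vertex at q = 7 and minimum $21.
ATC = 1800/q + 168 - 42q + 3q^2. Setting dATC/dq = −1800/q^2 − 42 + 6q = 0 gives q = 10 (since 6·10^3 − 42·10^2 = 1800).
min ATC = 1800/10 + 168 − 42·10 + 3·10^2 = $228. That is the break-even price.
For $21 ≤ P < $228 the firm produces at a loss; below $21 it shuts down.

Shutdown price = $21; break-even price = $228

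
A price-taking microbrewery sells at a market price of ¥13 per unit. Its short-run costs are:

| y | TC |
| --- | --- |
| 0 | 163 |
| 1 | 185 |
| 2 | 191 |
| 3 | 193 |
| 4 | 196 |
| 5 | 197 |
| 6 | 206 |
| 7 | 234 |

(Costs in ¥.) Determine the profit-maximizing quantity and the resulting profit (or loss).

y = 6; profit = -¥128

Tabulate TR − TC: y=0: -163; y=1: -172; y=2: -165; y=3: -154; y=4: -144; y=5: -132; y=6: -128; y=7: -143.
Profit is maximized at y = 6. AVC there is 43/6 = ¥7.17 ≤ P, so producing beats shutting down (which would give -¥163).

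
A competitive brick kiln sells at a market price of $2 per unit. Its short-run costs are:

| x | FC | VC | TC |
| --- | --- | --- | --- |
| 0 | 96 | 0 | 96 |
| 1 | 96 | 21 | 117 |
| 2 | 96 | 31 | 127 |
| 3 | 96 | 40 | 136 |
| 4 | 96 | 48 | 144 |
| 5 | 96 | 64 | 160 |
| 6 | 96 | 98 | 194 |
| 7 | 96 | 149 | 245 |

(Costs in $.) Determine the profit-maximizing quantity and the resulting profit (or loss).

x = 0 (shut down); profit = -$96

Profit at each row (π = 2x − TC): x=0: -96; x=1: -115; x=2: -123; x=3: -130; x=4: -136; x=5: -150; x=6: -182; x=7: -231.
Profit is highest at x = 0. Equivalently, the lowest AVC in the table is 48/4 ≈ $12 at x = 4, and P = $2 falls below it — price never covers variable cost, so the firm shuts down and loses only its fixed cost.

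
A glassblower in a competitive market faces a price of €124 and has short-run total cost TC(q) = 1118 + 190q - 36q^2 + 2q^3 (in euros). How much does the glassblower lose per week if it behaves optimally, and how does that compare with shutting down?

Profit = -€150 at q = 11

AVC = 190 - 36q + 2q^2; min AVC = €28 at q = 9. Since P = €124 ≥ min AVC, the firm produces.
With MC = 190 - 72q + 6q^2, P = MC on the upward-sloping part at q* = 11.
TR = 124·11 = 1364. TC = 1118 + 396 = 1514. Profit = 1364 − 1514 = -€150.
That loss of €150 beats the €1118 the firm would lose by shutting down; producing recovers €968 of fixed cost.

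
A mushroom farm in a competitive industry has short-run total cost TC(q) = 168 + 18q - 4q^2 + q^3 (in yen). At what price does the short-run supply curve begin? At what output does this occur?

¥14 per unit, at q = 2

The shutdown price is the minimum of AVC. VC = 18q - 4q^2 + q^3, so AVC = 18 - 4q + q^2.
At the minimum of AVC, MC = AVC. MC = 18 - 8q + 3q^2; setting MC = AVC gives 2q^2 - 4q = 0, so q = 2. min AVC = 14.
For P < ¥14 the firm produces nothing.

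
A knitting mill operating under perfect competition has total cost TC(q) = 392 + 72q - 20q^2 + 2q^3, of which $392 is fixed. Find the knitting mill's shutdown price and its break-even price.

Shutdown price = min AVC. AVC = 72 - 20q + 2q^2, with vertex at q = 5 and minimum $22.
ATC = 392/q + 72 - 20q + 2q^2. Setting dATC/dq = −392/q^2 − 20 + 4q = 0 gives q = 7 (since 4·7^3 − 20·7^2 = 392).
min ATC = 392/7 + 72 − 20·7 + 2·7^2 = $86. That is the break-even price.
Between these two prices the firm operates at a loss; above $86 it earns a profit.

Shutdown price = $22; break-even price = $86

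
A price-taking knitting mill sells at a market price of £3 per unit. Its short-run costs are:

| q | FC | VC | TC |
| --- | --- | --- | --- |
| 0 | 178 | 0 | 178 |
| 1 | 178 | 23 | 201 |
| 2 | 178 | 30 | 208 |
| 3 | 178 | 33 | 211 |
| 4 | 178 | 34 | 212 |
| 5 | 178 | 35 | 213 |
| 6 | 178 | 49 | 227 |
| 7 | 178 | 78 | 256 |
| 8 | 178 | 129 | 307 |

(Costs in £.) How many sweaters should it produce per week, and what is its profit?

Tabulate TR − TC: q=0: -178; q=1: -198; q=2: -202; q=3: -202; q=4: -200; q=5: -198; q=6: -209; q=7: -235; q=8: -283.
Profit is highest at q = 0. Equivalently, the lowest AVC in the table is 35/5 ≈ £7 at q = 5, and P = £3 falls below it — price never covers variable cost, so the firm shuts down and loses only its fixed cost.

q = 0 (shut down); profit = -£178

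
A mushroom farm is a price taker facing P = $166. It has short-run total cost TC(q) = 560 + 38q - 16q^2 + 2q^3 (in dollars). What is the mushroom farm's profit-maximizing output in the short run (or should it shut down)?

Variable cost is VC = 38q - 16q^2 + 2q^3, so AVC = VC/q = 38 - 16q + 2q^2 and MC = dTC/dq = 38 - 32q + 6q^2.
AVC is minimized where dAVC/dq = -16 + 4q = 0, at q = 4; min AVC = 38 - 16·4 + 2·4^2 = $6.
Because $166 ≥ $6, revenue can cover variable cost; the firm operates.
P = MC gives -128 - 32q + 6q^2 = 0, with roots -8/3 and 8. Take the larger (rising MC): q* = 8.
Check: AVC at q = 8 is $38 ≤ P, so revenue covers variable cost.
Profit = P·q − TC = 166·8 − 864 = $464.

Produce at q = 8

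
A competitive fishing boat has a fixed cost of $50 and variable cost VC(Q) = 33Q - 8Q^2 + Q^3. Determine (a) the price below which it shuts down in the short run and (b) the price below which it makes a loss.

AVC = 33 - 8Q + Q^2; minimized at Q = 4, giving min AVC = $17. That is the shutdown price.
ATC = 50/Q + 33 - 8Q + Q^2. Setting dATC/dQ = −50/Q^2 − 8 + 2Q = 0 gives Q = 5 (since 2·5^3 − 8·5^2 = 50).
min ATC = 50/5 + 33 − 8·5 + 5^2 = $28. That is the break-even price.
For $17 ≤ P < $28 the firm produces at a loss; below $17 it shuts down.

Shutdown price = $17; break-even price = $28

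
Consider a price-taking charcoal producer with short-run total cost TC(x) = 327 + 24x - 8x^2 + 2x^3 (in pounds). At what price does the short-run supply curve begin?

The shutdown price is the minimum of AVC. VC = 24x - 8x^2 + 2x^3, so AVC = 24 - 8x + 2x^2.
At the minimum of AVC, MC = AVC. MC = 24 - 16x + 6x^2; setting MC = AVC gives 4x^2 - 8x = 0, so x = 2. min AVC = 16.
The firm shuts down for any P below £16.

£16 per unit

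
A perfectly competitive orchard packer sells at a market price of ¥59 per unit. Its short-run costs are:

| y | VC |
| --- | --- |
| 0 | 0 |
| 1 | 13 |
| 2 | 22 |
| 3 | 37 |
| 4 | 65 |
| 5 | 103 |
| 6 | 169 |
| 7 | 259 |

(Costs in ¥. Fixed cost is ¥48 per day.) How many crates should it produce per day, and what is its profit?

y = 5; profit = ¥144

Tabulate TR − TC: y=0: -48; y=1: -2; y=2: 48; y=3: 92; y=4: 123; y=5: 144; y=6: 137; y=7: 106.
Profit is maximized at y = 5. AVC there is 103/5 = ¥20.60 ≤ P, so producing beats shutting down (which would give -¥48).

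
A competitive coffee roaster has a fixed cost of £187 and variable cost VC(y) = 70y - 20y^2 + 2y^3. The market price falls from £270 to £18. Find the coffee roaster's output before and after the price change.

MC = 70 - 40y + 6y^2; the shutdown threshold is min AVC = £20 (at y = 5).
With P = £270 above the shutdown price, P = MC gives y = 10.
At P = £18 < min AVC = £20, price no longer covers variable cost at any output, so the firm shuts down: y = 0.

Output falls from 10 to 0 (the firm shuts down)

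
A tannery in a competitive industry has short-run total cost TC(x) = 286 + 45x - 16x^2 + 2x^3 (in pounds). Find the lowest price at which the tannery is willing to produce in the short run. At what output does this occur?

£13 per unit, at x = 4

The shutdown price is the minimum of AVC. VC = 45x - 16x^2 + 2x^3, so AVC = 45 - 16x + 2x^2.
dAVC/dx = -16 + 4x = 0 gives x = 4. min AVC = 45 - 16·4 + 2·4^2 = 13.
For P < £13 the firm produces nothing.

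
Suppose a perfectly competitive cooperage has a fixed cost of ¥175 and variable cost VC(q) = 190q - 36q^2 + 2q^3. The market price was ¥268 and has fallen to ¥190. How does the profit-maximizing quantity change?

Output falls from 13 to 12

MC = 190 - 72q + 6q^2; the shutdown threshold is min AVC = ¥28 (at q = 9).
With P = ¥268 above the shutdown price, P = MC gives q = 13.
At P = ¥190 ≥ min AVC, set P = MC: q = 12. The firm stays open but cuts output.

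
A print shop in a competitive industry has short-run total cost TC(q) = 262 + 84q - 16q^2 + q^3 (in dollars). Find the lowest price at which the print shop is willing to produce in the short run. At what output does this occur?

Short-run supply begins at min AVC. From VC = 84q - 16q^2 + q^3, AVC = 84 - 16q + q^2.
dAVC/dq = -16 + 2q = 0 gives q = 8. min AVC = 84 - 16·8 + 8^2 = 20.
The firm shuts down for any P below $20.

$20 per unit, at q = 8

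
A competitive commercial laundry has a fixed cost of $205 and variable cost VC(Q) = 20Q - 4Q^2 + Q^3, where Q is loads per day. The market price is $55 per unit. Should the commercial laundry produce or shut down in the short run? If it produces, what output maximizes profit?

From TC, MC = TC'(Q) = 20 - 8Q + 3Q^2 and AVC = VC/Q = 20 - 4Q + Q^2.
The AVC parabola has its vertex at Q = 4/2 = 2, where AVC = 20 - 4·2 + 2^2 = $16.
Because $55 ≥ $16, revenue can cover variable cost; the firm operates.
P = MC gives -35 - 8Q + 3Q^2 = 0, with roots -7/3 and 5. Take the larger (rising MC): Q* = 5.
Check: AVC at Q = 5 is $25 ≤ P, so revenue covers variable cost.
Profit = P·Q − TC = 55·5 − 330 = -$55, a loss, but smaller than the $205 fixed cost the firm would lose by shutting down.

Produce at Q = 5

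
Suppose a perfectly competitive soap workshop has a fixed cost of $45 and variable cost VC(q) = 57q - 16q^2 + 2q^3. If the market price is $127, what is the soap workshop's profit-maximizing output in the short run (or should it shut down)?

Produce at q = 7

Strip out fixed cost: VC = 57q - 16q^2 + 2q^3. Then AVC = 57 - 16q + 2q^2 and MC = 57 - 32q + 6q^2.
The AVC parabola has its vertex at q = 16/4 = 4, where AVC = 57 - 16·4 + 2·4^2 = $25.
P = $127 exceeds min AVC = $25, so the firm stays open.
Set P = MC: 127 = 57 - 32q + 6q^2 → -70 - 32q + 6q^2 = 0. The roots are q = -5/3 and q = 7; the profit-maximizing output is on the rising part of MC, so q* = 7.
Check: AVC at q = 7 is $43 ≤ P, so revenue covers variable cost.
Profit = P·q − TC = 127·7 − 346 = $543.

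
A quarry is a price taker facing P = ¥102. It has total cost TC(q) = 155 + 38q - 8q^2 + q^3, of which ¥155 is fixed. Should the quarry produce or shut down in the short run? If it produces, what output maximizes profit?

Produce at q = 8

From TC, MC = TC'(q) = 38 - 16q + 3q^2 and AVC = VC/q = 38 - 8q + q^2.
AVC hits its minimum where MC = AVC, at q = 4, giving min AVC = 38 - 8·4 + 4^2 = ¥22.
P = ¥102 exceeds min AVC = ¥22, so the firm stays open.
Solving P = MC: -64 - 16q + 3q^2 = 0 ⇒ q = -8/3 or 8. On the upward-sloping branch, q* = 8.
Check: AVC at q = 8 is ¥38 ≤ P, so revenue covers variable cost.
Profit = P·q − TC = 102·8 − 459 = ¥357.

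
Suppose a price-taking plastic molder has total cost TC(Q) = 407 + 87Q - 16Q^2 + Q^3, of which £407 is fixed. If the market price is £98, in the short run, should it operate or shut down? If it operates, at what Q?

Strip out fixed cost: VC = 87Q - 16Q^2 + Q^3. Then AVC = 87 - 16Q + Q^2 and MC = 87 - 32Q + 3Q^2.
The AVC parabola has its vertex at Q = 16/2 = 8, where AVC = 87 - 16·8 + 8^2 = £23.
Because £98 ≥ £23, revenue can cover variable cost; the firm operates.
P = MC gives -11 - 32Q + 3Q^2 = 0, with roots -1/3 and 11. Take the larger (rising MC): Q* = 11.
Check: AVC at Q = 11 is £32 ≤ P, so revenue covers variable cost.
Profit = P·Q − TC = 98·11 − 759 = £319.

Produce at Q = 11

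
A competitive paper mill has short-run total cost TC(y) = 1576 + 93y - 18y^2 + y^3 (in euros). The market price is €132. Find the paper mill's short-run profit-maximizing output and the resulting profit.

AVC = 93 - 18y + y^2 has its minimum €12 at y = 9; price €132 clears that bar, so the firm operates.
MC = 93 - 36y + 3y^2. Setting P = MC and taking the root on the rising branch gives y* = 13.
TR = 132·13 = 1716. TC = 1576 + 364 = 1940. Profit = 1716 − 1940 = -€224.
By producing, the firm covers all variable cost plus €1352 of fixed cost; shutting down would lose the full €1576.

Profit = -€224 at y = 13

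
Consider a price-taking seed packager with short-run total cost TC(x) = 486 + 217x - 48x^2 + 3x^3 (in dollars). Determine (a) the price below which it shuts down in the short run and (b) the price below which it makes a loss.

Shutdown price = min AVC. AVC = 217 - 48x + 3x^2, with vertex at x = 8 and minimum $25.
ATC = 486/x + 217 - 48x + 3x^2. Setting dATC/dx = −486/x^2 − 48 + 6x = 0 gives x = 9 (since 6·9^3 − 48·9^2 = 486).
min ATC = 486/9 + 217 − 48·9 + 3·9^2 = $82. That is the break-even price.
For $25 ≤ P < $82 the firm produces at a loss; below $25 it shuts down.

Shutdown price = $25; break-even price = $82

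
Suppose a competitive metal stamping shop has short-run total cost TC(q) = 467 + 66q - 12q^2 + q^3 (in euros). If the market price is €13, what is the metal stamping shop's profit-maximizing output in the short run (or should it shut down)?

Variable cost is VC = 66q - 12q^2 + q^3, so AVC = VC/q = 66 - 12q + q^2 and MC = dTC/dq = 66 - 24q + 3q^2.
AVC hits its minimum where MC = AVC, at q = 6, giving min AVC = 66 - 12·6 + 6^2 = €30.
With P < min AVC (€13 < €30), every unit sold adds to the loss.
The firm minimizes its loss by shutting down and losing only its fixed cost of €467.

Shut down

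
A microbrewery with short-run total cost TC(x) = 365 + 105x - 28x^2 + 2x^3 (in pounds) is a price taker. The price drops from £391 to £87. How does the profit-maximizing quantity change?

AVC = 105 - 28x + 2x^2, minimized at x = 7 where min AVC = £7. MC = 105 - 56x + 6x^2.
With P = £391 above the shutdown price, P = MC gives x = 13.
At P = £87 ≥ min AVC, set P = MC: x = 9. The firm stays open but cuts output.

Output falls from 13 to 9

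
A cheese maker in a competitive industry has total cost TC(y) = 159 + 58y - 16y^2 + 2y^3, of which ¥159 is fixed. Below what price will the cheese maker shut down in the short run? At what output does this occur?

¥26 per unit, at y = 4

The firm shuts down when price falls below the minimum of average variable cost. AVC = VC/y = 58 - 16y + 2y^2.
At the minimum of AVC, MC = AVC. MC = 58 - 32y + 6y^2; setting MC = AVC gives 4y^2 - 16y = 0, so y = 4. min AVC = 26.
So the shutdown price is ¥26.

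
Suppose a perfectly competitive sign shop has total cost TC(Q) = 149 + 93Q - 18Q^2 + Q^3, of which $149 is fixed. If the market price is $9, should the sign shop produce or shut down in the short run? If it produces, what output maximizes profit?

Shut down

From TC, MC = TC'(Q) = 93 - 36Q + 3Q^2 and AVC = VC/Q = 93 - 18Q + Q^2.
The AVC parabola has its vertex at Q = 18/2 = 9, where AVC = 93 - 18·9 + 9^2 = $12.
Since P = $9 < min AVC = $12, price fails to cover variable cost at any output.
The firm minimizes its loss by shutting down and losing only its fixed cost of $149.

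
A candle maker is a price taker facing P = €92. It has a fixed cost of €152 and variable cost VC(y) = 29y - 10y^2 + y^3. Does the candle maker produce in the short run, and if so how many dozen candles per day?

Produce at y = 9

Variable cost is VC = 29y - 10y^2 + y^3, so AVC = VC/y = 29 - 10y + y^2 and MC = dTC/dy = 29 - 20y + 3y^2.
AVC is minimized where dAVC/dy = -10 + 2y = 0, at y = 5; min AVC = 29 - 10·5 + 5^2 = €4.
P = €92 exceeds min AVC = €4, so the firm stays open.
P = MC gives -63 - 20y + 3y^2 = 0, with roots -7/3 and 9. Take the larger (rising MC): y* = 9.
Check: AVC at y = 9 is €20 ≤ P, so revenue covers variable cost.
Profit = P·y − TC = 92·9 − 332 = €496.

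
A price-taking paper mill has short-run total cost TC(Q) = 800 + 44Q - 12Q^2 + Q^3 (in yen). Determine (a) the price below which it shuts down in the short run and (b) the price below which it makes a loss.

AVC = 44 - 12Q + Q^2; minimized at Q = 6, giving min AVC = ¥8. That is the shutdown price.
ATC = 800/Q + 44 - 12Q + Q^2. Setting dATC/dQ = −800/Q^2 − 12 + 2Q = 0 gives Q = 10 (since 2·10^3 − 12·10^2 = 800).
min ATC = 800/10 + 44 − 12·10 + 10^2 = ¥104. That is the break-even price.
Between these two prices the firm operates at a loss; above ¥104 it earns a profit.

Shutdown price = ¥8; break-even price = ¥104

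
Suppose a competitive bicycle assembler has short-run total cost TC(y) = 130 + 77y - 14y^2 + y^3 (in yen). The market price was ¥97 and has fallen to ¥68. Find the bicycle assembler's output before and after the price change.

AVC = 77 - 14y + y^2, minimized at y = 7 where min AVC = ¥28. MC = 77 - 28y + 3y^2.
With P = ¥97 above the shutdown price, P = MC gives y = 10.
At P = ¥68 ≥ min AVC, set P = MC: y = 9. The firm stays open but cuts output.

Output falls from 10 to 9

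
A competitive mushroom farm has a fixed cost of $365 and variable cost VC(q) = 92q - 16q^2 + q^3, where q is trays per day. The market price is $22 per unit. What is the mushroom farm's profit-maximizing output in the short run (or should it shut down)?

Strip out fixed cost: VC = 92q - 16q^2 + q^3. Then AVC = 92 - 16q + q^2 and MC = 92 - 32q + 3q^2.
The AVC parabola has its vertex at q = 16/2 = 8, where AVC = 92 - 16·8 + 8^2 = $28.
Since P = $22 < min AVC = $28, price fails to cover variable cost at any output.
Best response: produce nothing and absorb the $365 fixed cost.

Shut down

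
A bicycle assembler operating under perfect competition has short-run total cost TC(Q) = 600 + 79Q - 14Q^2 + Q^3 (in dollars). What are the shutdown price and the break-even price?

Shutdown price = $30; break-even price = $99

AVC = 79 - 14Q + Q^2; minimized at Q = 7, giving min AVC = $30. That is the shutdown price.
ATC = 600/Q + 79 - 14Q + Q^2. Setting dATC/dQ = −600/Q^2 − 14 + 2Q = 0 gives Q = 10 (since 2·10^3 − 14·10^2 = 600).
min ATC = 600/10 + 79 − 14·10 + 10^2 = $99. That is the break-even price.
Between these two prices the firm operates at a loss; above $99 it earns a profit.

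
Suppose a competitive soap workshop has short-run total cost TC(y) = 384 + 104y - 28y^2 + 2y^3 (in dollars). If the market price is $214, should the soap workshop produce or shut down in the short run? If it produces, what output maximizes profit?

Variable cost is VC = 104y - 28y^2 + 2y^3, so AVC = VC/y = 104 - 28y + 2y^2 and MC = dTC/dy = 104 - 56y + 6y^2.
AVC is minimized where dAVC/dy = -28 + 4y = 0, at y = 7; min AVC = 104 - 28·7 + 2·7^2 = $6.
Since P = $214 ≥ min AVC = $6, price covers variable cost and the firm should produce.
P = MC gives -110 - 56y + 6y^2 = 0, with roots -5/3 and 11. Take the larger (rising MC): y* = 11.
Check: AVC at y = 11 is $38 ≤ P, so revenue covers variable cost.
Profit = P·y − TC = 214·11 − 802 = $1552.

Produce at y = 11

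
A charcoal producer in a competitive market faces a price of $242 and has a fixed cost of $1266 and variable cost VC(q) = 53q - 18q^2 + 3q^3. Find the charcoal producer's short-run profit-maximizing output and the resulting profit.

AVC = 53 - 18q + 3q^2 has its minimum $26 at q = 3; price $242 clears that bar, so the firm operates.
With MC = 53 - 36q + 9q^2, P = MC on the upward-sloping part at q* = 7.
TR = 242·7 = 1694. TC = 1266 + 518 = 1784. Profit = 1694 − 1784 = -$90.
Shutting down would mean losing the fixed cost of $1266, so operating at a loss of $90 is better by $1176.

Profit = -$90 at q = 7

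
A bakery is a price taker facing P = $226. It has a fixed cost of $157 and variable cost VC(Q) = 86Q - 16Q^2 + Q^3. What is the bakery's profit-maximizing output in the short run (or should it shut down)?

Strip out fixed cost: VC = 86Q - 16Q^2 + Q^3. Then AVC = 86 - 16Q + Q^2 and MC = 86 - 32Q + 3Q^2.
The AVC parabola has its vertex at Q = 16/2 = 8, where AVC = 86 - 16·8 + 8^2 = $22.
P = $226 exceeds min AVC = $22, so the firm stays open.
Set P = MC: 226 = 86 - 32Q + 3Q^2 → -140 - 32Q + 3Q^2 = 0. The roots are Q = -10/3 and Q = 14; the profit-maximizing output is on the rising part of MC, so Q* = 14.
Check: AVC at Q = 14 is $58 ≤ P, so revenue covers variable cost.
Profit = P·Q − TC = 226·14 − 969 = $2195.

Produce at Q = 14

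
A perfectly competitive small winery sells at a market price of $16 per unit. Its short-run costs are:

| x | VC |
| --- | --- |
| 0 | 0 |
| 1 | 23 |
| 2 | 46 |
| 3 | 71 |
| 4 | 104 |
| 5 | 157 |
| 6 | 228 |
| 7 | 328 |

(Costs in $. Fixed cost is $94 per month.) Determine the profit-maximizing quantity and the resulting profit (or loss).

x = 0 (shut down); profit = -$94

Profit at each row (π = 16x − TC): x=0: -94; x=1: -101; x=2: -108; x=3: -117; x=4: -134; x=5: -171; x=6: -226; x=7: -310.
Profit is highest at x = 0. Equivalently, the lowest AVC in the table is 23/1 ≈ $23 at x = 1, and P = $16 falls below it — price never covers variable cost, so the firm shuts down and loses only its fixed cost.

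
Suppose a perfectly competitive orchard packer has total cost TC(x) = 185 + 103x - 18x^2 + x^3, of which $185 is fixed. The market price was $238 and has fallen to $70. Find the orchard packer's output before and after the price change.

AVC = 103 - 18x + x^2, minimized at x = 9 where min AVC = $22. MC = 103 - 36x + 3x^2.
With P = $238 above the shutdown price, P = MC gives x = 15.
At P = $70 ≥ min AVC, set P = MC: x = 11. The firm stays open but cuts output.

Output falls from 15 to 11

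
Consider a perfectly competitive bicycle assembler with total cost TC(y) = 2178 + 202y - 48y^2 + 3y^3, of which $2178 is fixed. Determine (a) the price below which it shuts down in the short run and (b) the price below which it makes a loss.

Shutdown price = min AVC. AVC = 202 - 48y + 3y^2, with vertex at y = 8 and minimum $10.
ATC = 2178/y + 202 - 48y + 3y^2. Setting dATC/dy = −2178/y^2 − 48 + 6y = 0 gives y = 11 (since 6·11^3 − 48·11^2 = 2178).
min ATC = 2178/11 + 202 − 48·11 + 3·11^2 = $235. That is the break-even price.
For $10 ≤ P < $235 the firm produces at a loss; below $10 it shuts down.

Shutdown price = $10; break-even price = $235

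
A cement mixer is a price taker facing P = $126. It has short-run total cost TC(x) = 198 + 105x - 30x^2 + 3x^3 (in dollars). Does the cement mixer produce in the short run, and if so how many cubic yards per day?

Produce at x = 7

Variable cost is VC = 105x - 30x^2 + 3x^3, so AVC = VC/x = 105 - 30x + 3x^2 and MC = dTC/dx = 105 - 60x + 9x^2.
AVC hits its minimum where MC = AVC, at x = 5, giving min AVC = 105 - 30·5 + 3·5^2 = $30.
Since P = $126 ≥ min AVC = $30, price covers variable cost and the firm should produce.
Solving P = MC: -21 - 60x + 9x^2 = 0 ⇒ x = -1/3 or 7. On the upward-sloping branch, x* = 7.
Check: AVC at x = 7 is $42 ≤ P, so revenue covers variable cost.
Profit = P·x − TC = 126·7 − 492 = $390.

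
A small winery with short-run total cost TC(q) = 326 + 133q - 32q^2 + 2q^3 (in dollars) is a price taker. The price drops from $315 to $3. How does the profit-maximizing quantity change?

Output falls from 13 to 0 (the firm shuts down)

AVC = 133 - 32q + 2q^2, minimized at q = 8 where min AVC = $5. MC = 133 - 64q + 6q^2.
With P = $315 above the shutdown price, P = MC gives q = 13.
At P = $3 < min AVC = $5, price no longer covers variable cost at any output, so the firm shuts down: q = 0.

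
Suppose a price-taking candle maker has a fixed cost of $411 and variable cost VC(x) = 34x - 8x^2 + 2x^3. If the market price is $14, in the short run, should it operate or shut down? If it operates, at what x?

Variable cost is VC = 34x - 8x^2 + 2x^3, so AVC = VC/x = 34 - 8x + 2x^2 and MC = dTC/dx = 34 - 16x + 6x^2.
AVC is minimized where dAVC/dx = -8 + 4x = 0, at x = 2; min AVC = 34 - 8·2 + 2·2^2 = $26.
P = $14 lies below min AVC = $26; no output level covers variable cost.
The firm minimizes its loss by shutting down and losing only its fixed cost of $411.

Shut down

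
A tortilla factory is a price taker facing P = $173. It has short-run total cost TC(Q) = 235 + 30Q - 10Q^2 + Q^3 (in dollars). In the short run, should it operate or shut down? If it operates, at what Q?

Variable cost is VC = 30Q - 10Q^2 + Q^3, so AVC = VC/Q = 30 - 10Q + Q^2 and MC = dTC/dQ = 30 - 20Q + 3Q^2.
AVC is minimized where dAVC/dQ = -10 + 2Q = 0, at Q = 5; min AVC = 30 - 10·5 + 5^2 = $5.
Since P = $173 ≥ min AVC = $5, price covers variable cost and the firm should produce.
Solving P = MC: -143 - 20Q + 3Q^2 = 0 ⇒ Q = -13/3 or 11. On the upward-sloping branch, Q* = 11.
Check: AVC at Q = 11 is $41 ≤ P, so revenue covers variable cost.
Profit = P·Q − TC = 173·11 − 686 = $1217.

Produce at Q = 11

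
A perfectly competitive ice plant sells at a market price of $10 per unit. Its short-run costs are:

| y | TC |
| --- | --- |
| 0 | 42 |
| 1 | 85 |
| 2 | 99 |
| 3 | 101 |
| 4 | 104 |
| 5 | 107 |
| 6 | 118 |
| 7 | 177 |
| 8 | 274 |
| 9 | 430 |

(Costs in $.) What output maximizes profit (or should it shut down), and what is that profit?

Profit at each row (π = 10y − TC): y=0: -42; y=1: -75; y=2: -79; y=3: -71; y=4: -64; y=5: -57; y=6: -58; y=7: -107; y=8: -194; y=9: -340.
Profit is highest at y = 0. Equivalently, the lowest AVC in the table is 76/6 ≈ $12.67 at y = 6, and P = $10 falls below it — price never covers variable cost, so the firm shuts down and loses only its fixed cost.

y = 0 (shut down); profit = -$42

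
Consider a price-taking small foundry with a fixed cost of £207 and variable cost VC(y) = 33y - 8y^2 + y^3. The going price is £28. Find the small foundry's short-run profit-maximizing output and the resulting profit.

AVC = 33 - 8y + y^2; min AVC = £17 at y = 4. Since P = £28 ≥ min AVC, the firm produces.
With MC = 33 - 16y + 3y^2, P = MC on the upward-sloping part at y* = 5.
TR = 28·5 = 140. TC = 207 + 90 = 297. Profit = 140 − 297 = -£157.
By producing, the firm covers all variable cost plus £50 of fixed cost; shutting down would lose the full £207.

Profit = -£157 at y = 5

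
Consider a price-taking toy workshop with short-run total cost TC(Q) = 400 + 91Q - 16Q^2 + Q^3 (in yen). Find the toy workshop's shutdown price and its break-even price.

Shutdown price = min AVC. AVC = 91 - 16Q + Q^2, with vertex at Q = 8 and minimum ¥27.
ATC = 400/Q + 91 - 16Q + Q^2. Setting dATC/dQ = −400/Q^2 − 16 + 2Q = 0 gives Q = 10 (since 2·10^3 − 16·10^2 = 400).
min ATC = 400/10 + 91 − 16·10 + 10^2 = ¥71. That is the break-even price.
For ¥27 ≤ P < ¥71 the firm produces at a loss; below ¥27 it shuts down.

Shutdown price = ¥27; break-even price = ¥71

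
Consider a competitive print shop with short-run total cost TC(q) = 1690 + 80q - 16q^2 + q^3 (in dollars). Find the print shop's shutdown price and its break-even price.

Shutdown price = $16; break-even price = $171

AVC = 80 - 16q + q^2; minimized at q = 8, giving min AVC = $16. That is the shutdown price.
ATC = 1690/q + 80 - 16q + q^2. Setting dATC/dq = −1690/q^2 − 16 + 2q = 0 gives q = 13 (since 2·13^3 − 16·13^2 = 1690).
min ATC = 1690/13 + 80 − 16·13 + 13^2 = $171. That is the break-even price.
Between these two prices the firm operates at a loss; above $171 it earns a profit.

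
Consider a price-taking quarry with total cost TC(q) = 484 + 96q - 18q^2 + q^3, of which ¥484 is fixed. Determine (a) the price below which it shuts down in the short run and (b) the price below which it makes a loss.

Shutdown price = ¥15; break-even price = ¥63

AVC = 96 - 18q + q^2; minimized at q = 9, giving min AVC = ¥15. That is the shutdown price.
ATC = 484/q + 96 - 18q + q^2. Setting dATC/dq = −484/q^2 − 18 + 2q = 0 gives q = 11 (since 2·11^3 − 18·11^2 = 484).
min ATC = 484/11 + 96 − 18·11 + 11^2 = ¥63. That is the break-even price.
Between these two prices the firm operates at a loss; above ¥63 it earns a profit.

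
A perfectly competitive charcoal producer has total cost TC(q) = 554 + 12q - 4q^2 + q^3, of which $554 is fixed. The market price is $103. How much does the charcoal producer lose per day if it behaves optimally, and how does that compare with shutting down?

Profit = -$64 at q = 7

AVC = 12 - 4q + q^2; min AVC = $8 at q = 2. Since P = $103 ≥ min AVC, the firm produces.
MC = 12 - 8q + 3q^2. Setting P = MC and taking the root on the rising branch gives q* = 7.
TR = 103·7 = 721. TC = 554 + 231 = 785. Profit = 721 − 785 = -$64.
By producing, the firm covers all variable cost plus $490 of fixed cost; shutting down would lose the full $554.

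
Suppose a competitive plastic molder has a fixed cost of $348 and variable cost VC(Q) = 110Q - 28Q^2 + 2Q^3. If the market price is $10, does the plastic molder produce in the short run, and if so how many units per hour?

Variable cost is VC = 110Q - 28Q^2 + 2Q^3, so AVC = VC/Q = 110 - 28Q + 2Q^2 and MC = dTC/dQ = 110 - 56Q + 6Q^2.
AVC hits its minimum where MC = AVC, at Q = 7, giving min AVC = 110 - 28·7 + 2·7^2 = $12.
P = $10 lies below min AVC = $12; no output level covers variable cost.
Best response: produce nothing and absorb the $348 fixed cost.

Shut down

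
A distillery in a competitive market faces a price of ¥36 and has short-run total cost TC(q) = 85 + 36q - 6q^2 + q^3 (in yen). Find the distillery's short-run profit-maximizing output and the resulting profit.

AVC = 36 - 6q + q^2 has its minimum ¥27 at q = 3; price ¥36 clears that bar, so the firm operates.
With MC = 36 - 12q + 3q^2, P = MC on the upward-sloping part at q* = 4.
TR = 36·4 = 144. TC = 85 + 112 = 197. Profit = 144 − 197 = -¥53.
By producing, the firm covers all variable cost plus ¥32 of fixed cost; shutting down would lose the full ¥85.

Profit = -¥53 at q = 4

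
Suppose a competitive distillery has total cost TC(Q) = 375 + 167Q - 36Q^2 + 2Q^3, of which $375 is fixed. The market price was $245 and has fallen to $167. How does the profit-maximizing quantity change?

MC = 167 - 72Q + 6Q^2; the shutdown threshold is min AVC = $5 (at Q = 9).
With P = $245 above the shutdown price, P = MC gives Q = 13.
At P = $167 ≥ min AVC, set P = MC: Q = 12. The firm stays open but cuts output.

Output falls from 13 to 12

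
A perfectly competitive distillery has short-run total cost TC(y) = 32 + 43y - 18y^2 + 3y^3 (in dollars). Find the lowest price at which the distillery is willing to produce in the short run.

$16 per unit

Short-run supply begins at min AVC. From VC = 43y - 18y^2 + 3y^3, AVC = 43 - 18y + 3y^2.
dAVC/dy = -18 + 6y = 0 gives y = 3. min AVC = 43 - 18·3 + 3·3^2 = 16.
The firm shuts down for any P below $16.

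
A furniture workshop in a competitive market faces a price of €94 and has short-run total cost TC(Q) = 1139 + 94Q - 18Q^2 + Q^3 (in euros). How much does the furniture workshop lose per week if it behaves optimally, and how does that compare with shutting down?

AVC = 94 - 18Q + Q^2; min AVC = €13 at Q = 9. Since P = €94 ≥ min AVC, the firm produces.
With MC = 94 - 36Q + 3Q^2, P = MC on the upward-sloping part at Q* = 12.
TR = 94·12 = 1128. TC = 1139 + 264 = 1403. Profit = 1128 − 1403 = -€275.
Shutting down would mean losing the fixed cost of €1139, so operating at a loss of €275 is better by €864.

Profit = -€275 at Q = 12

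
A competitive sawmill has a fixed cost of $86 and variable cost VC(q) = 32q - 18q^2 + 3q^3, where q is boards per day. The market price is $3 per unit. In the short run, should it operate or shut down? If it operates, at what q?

From TC, MC = TC'(q) = 32 - 36q + 9q^2 and AVC = VC/q = 32 - 18q + 3q^2.
AVC hits its minimum where MC = AVC, at q = 3, giving min AVC = 32 - 18·3 + 3·3^2 = $5.
Since P = $3 < min AVC = $5, price fails to cover variable cost at any output.
The firm minimizes its loss by shutting down and losing only its fixed cost of $86.

Shut down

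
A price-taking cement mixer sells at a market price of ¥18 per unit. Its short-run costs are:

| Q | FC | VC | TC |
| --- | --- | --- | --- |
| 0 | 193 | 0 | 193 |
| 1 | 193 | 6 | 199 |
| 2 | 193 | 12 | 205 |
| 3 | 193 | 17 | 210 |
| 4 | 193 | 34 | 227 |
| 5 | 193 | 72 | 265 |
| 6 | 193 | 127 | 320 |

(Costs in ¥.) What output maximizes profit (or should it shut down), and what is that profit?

Q = 4; profit = -¥155

Profit at each row (π = 18Q − TC): Q=0: -193; Q=1: -181; Q=2: -169; Q=3: -156; Q=4: -155; Q=5: -175; Q=6: -212.
Profit is maximized at Q = 4. AVC there is 34/4 = ¥8.50 ≤ P, so producing beats shutting down (which would give -¥193).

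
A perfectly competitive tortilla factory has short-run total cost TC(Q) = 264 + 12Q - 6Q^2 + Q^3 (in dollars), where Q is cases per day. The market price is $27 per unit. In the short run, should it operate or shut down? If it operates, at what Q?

Produce at Q = 5

Variable cost is VC = 12Q - 6Q^2 + Q^3, so AVC = VC/Q = 12 - 6Q + Q^2 and MC = dTC/dQ = 12 - 12Q + 3Q^2.
The AVC parabola has its vertex at Q = 6/2 = 3, where AVC = 12 - 6·3 + 3^2 = $3.
Since P = $27 ≥ min AVC = $3, price covers variable cost and the firm should produce.
Set P = MC: 27 = 12 - 12Q + 3Q^2 → -15 - 12Q + 3Q^2 = 0. The roots are Q = -1 and Q = 5; the profit-maximizing output is on the rising part of MC, so Q* = 5.
Check: AVC at Q = 5 is $7 ≤ P, so revenue covers variable cost.
Profit = P·Q − TC = 27·5 − 299 = -$164, a loss, but smaller than the $264 fixed cost the firm would lose by shutting down.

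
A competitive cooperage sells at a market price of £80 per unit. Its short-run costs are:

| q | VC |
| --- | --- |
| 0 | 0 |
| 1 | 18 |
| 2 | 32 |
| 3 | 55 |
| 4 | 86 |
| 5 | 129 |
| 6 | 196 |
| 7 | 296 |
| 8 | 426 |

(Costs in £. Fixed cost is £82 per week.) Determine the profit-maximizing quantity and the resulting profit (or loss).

Profit at each row (π = 80q − TC): q=0: -82; q=1: -20; q=2: 46; q=3: 103; q=4: 152; q=5: 189; q=6: 202; q=7: 182; q=8: 132.
Profit is maximized at q = 6. AVC there is 196/6 = £32.67 ≤ P, so producing beats shutting down (which would give -£82).

q = 6; profit = £202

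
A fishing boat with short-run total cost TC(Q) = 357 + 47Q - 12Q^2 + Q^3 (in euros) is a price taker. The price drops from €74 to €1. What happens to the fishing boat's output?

Output falls from 9 to 0 (the firm shuts down)

MC = 47 - 24Q + 3Q^2; the shutdown threshold is min AVC = €11 (at Q = 6).
With P = €74 above the shutdown price, P = MC gives Q = 9.
At P = €1 < min AVC = €11, price no longer covers variable cost at any output, so the firm shuts down: Q = 0.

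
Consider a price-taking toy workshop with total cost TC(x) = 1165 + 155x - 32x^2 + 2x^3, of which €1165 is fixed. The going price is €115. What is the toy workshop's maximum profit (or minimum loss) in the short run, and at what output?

AVC = 155 - 32x + 2x^2 has its minimum €27 at x = 8; price €115 clears that bar, so the firm operates.
MC = 155 - 64x + 6x^2. Setting P = MC and taking the root on the rising branch gives x* = 10.
TR = 115·10 = 1150. TC = 1165 + 350 = 1515. Profit = 1150 − 1515 = -€365.
That loss of €365 beats the €1165 the firm would lose by shutting down; producing recovers €800 of fixed cost.

Profit = -€365 at x = 10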